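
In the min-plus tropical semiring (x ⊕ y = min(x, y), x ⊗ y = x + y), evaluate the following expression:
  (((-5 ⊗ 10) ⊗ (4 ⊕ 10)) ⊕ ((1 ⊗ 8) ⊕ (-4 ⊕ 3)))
(((-5 ⊗ 10) ⊗ (4 ⊕ 10)) ⊕ ((1 ⊗ 8) ⊕ (-4 ⊕ 3))) = -4

Expand innermost to outermost. Recall ⊕ takes the minimum of its arguments and ⊗ takes their sum. Working out the expression (((-5 ⊗ 10) ⊗ (4 ⊕ 10)) ⊕ ((1 ⊗ 8) ⊕ (-4 ⊕ 3))) gives -4.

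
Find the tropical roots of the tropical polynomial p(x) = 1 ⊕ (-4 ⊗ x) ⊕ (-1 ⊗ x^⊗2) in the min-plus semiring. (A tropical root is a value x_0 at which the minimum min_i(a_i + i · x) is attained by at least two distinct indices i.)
Roots: {-3, 5}

Each tropical root is a break point of the lower envelope of the lines y = a_i + i · x (there are 3 lines, with slopes 0, 1, ..., 2). Only the lines that attain the minimum somewhere contribute to roots; other lines are dominated. Here the surviving (envelope) indices are i = 2, i = 1, i = 0.
Intersections between consecutive envelope lines give the roots: for adjacent envelope indices i < j the intersection is x = (a_i − a_j) / (j − i). Reading off the sorted break points: {-3, 5}.
Verification: at each break x_0, at least two indices attain the minimum of min_i(a_i + i · x_0).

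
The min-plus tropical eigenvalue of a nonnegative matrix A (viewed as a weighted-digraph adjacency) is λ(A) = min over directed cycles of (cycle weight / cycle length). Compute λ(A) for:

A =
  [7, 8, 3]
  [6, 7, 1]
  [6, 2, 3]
λ(A) = 3/2

Enumerate directed cycles and compute their means (weight / length). Sample:
  cycle 0 → 0: weight = 7, length = 1, mean = 7/1 ≈ 7.000
  cycle 1 → 1: weight = 7, length = 1, mean = 7/1 ≈ 7.000
  cycle 2 → 2: weight = 3, length = 1, mean = 3/1 ≈ 3.000
  cycle 0 → 1 → 0: weight = 14, length = 2, mean = 14/2 ≈ 7.000
  cycle 0 → 2 → 0: weight = 9, length = 2, mean = 9/2 ≈ 4.500
  cycle 1 → 0 → 1: weight = 14, length = 2, mean = 14/2 ≈ 7.000
Minimum mean = 1.500, attained e.g. along the cycle 1 → 2 → 1 with weight 3 and length 2. So λ(A) = 3/2 = 3/2.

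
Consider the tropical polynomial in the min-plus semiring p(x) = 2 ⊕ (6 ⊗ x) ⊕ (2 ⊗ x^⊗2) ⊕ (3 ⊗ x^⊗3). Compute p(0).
p(0) = 2

A tropical monomial a ⊗ x^⊗i evaluates to a + i · x. Evaluating each term at x = 0:
  Term 0 contributes 2 + 0 · 0 = 2
  Term 1 contributes 6 + 1 · 0 = 6
  Term 2 contributes 2 + 2 · 0 = 2
  Term 3 contributes 3 + 3 · 0 = 3
p(0) = ⊕ of these = min[2, 6, 2, 3] = 2.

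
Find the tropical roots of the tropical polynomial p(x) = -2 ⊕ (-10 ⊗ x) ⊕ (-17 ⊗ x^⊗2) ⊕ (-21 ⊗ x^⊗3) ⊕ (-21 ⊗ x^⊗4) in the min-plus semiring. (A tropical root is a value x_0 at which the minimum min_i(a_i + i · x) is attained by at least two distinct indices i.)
Roots: {0, 4, 7, 8}

Each tropical root is a break point of the lower envelope of the lines y = a_i + i · x (there are 5 lines, with slopes 0, 1, ..., 4). Only the lines that attain the minimum somewhere contribute to roots; other lines are dominated. Here the surviving (envelope) indices are i = 4, i = 3, i = 2, i = 1, i = 0.
Intersections between consecutive envelope lines give the roots: for adjacent envelope indices i < j the intersection is x = (a_i − a_j) / (j − i). Reading off the sorted break points: {0, 4, 7, 8}.
Verification: at each break x_0, at least two indices attain the minimum of min_i(a_i + i · x_0).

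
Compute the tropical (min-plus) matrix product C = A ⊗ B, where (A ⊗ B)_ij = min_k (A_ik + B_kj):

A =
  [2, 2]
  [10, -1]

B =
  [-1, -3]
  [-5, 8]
A ⊗ B =
  [-3, -1]
  [-6, 7]

Apply the min-plus product entry-by-entry:
  C[0][0] = min over k of (A[0][0] + B[0][0] = 2 + -1 = 1, A[0][1] + B[1][0] = 2 + -5 = -3) = -3 (attained at k = 1)
  C[0][1] = min over k of (A[0][0] + B[0][1] = 2 + -3 = -1, A[0][1] + B[1][1] = 2 + 8 = 10) = -1 (attained at k = 0)
  C[1][0] = min over k of (A[1][0] + B[0][0] = 10 + -1 = 9, A[1][1] + B[1][0] = -1 + -5 = -6) = -6 (attained at k = 1)
  C[1][1] = min over k of (A[1][0] + B[0][1] = 10 + -3 = 7, A[1][1] + B[1][1] = -1 + 8 = 7) = 7 (attained at k = 0)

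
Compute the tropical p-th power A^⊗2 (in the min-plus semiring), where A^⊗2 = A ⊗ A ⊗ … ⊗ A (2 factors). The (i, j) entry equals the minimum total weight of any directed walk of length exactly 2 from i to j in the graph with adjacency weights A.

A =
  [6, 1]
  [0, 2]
A^⊗2 =
  [1, 3]
  [2, 1]

Each entry (A^⊗2)_ij equals the minimum over all length-2 walks i = v_0 → v_1 → … → v_2 = j of Σ_t A[v_t][v_{t+1}]. For example, for (i, j) = (0, 1) we minimise over 2 possible intermediate vertex sequences; the minimum is 3, attained along the walk 0 → 1 → 1.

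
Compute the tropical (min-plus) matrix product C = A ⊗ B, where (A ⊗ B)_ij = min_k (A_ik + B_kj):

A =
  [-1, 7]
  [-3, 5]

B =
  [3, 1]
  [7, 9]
A ⊗ B =
  [2, 0]
  [0, -2]

Apply the min-plus product entry-by-entry:
  C[0][0] = min over k of (A[0][0] + B[0][0] = -1 + 3 = 2, A[0][1] + B[1][0] = 7 + 7 = 14) = 2 (attained at k = 0)
  C[0][1] = min over k of (A[0][0] + B[0][1] = -1 + 1 = 0, A[0][1] + B[1][1] = 7 + 9 = 16) = 0 (attained at k = 0)
  C[1][0] = min over k of (A[1][0] + B[0][0] = -3 + 3 = 0, A[1][1] + B[1][0] = 5 + 7 = 12) = 0 (attained at k = 0)
  C[1][1] = min over k of (A[1][0] + B[0][1] = -3 + 1 = -2, A[1][1] + B[1][1] = 5 + 9 = 14) = -2 (attained at k = 0)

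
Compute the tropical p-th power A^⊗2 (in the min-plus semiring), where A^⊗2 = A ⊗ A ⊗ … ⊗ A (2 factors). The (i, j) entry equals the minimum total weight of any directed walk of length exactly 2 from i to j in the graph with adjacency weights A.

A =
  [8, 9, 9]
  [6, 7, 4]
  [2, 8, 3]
A^⊗2 =
  [11, 16, 12]
  [6, 12, 7]
  [5, 11, 6]

Each entry (A^⊗2)_ij equals the minimum over all length-2 walks i = v_0 → v_1 → … → v_2 = j of Σ_t A[v_t][v_{t+1}]. For example, for (i, j) = (0, 2) we minimise over 3 possible intermediate vertex sequences; the minimum is 12, attained along the walk 0 → 2 → 2.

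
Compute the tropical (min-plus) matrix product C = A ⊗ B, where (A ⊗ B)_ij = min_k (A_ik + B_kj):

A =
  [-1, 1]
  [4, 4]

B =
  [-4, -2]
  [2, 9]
A ⊗ B =
  [-5, -3]
  [0, 2]

Apply the min-plus product entry-by-entry:
  C[0][0] = min over k of (A[0][0] + B[0][0] = -1 + -4 = -5, A[0][1] + B[1][0] = 1 + 2 = 3) = -5 (attained at k = 0)
  C[0][1] = min over k of (A[0][0] + B[0][1] = -1 + -2 = -3, A[0][1] + B[1][1] = 1 + 9 = 10) = -3 (attained at k = 0)
  C[1][0] = min over k of (A[1][0] + B[0][0] = 4 + -4 = 0, A[1][1] + B[1][0] = 4 + 2 = 6) = 0 (attained at k = 0)
  C[1][1] = min over k of (A[1][0] + B[0][1] = 4 + -2 = 2, A[1][1] + B[1][1] = 4 + 9 = 13) = 2 (attained at k = 0)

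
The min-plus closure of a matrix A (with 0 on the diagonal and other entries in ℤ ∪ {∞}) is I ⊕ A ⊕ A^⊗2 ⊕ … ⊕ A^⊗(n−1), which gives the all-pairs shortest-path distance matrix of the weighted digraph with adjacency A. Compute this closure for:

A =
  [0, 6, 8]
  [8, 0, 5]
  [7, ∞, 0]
Closure =
  [0, 6, 8]
  [8, 0, 5]
  [7, 13, 0]

This is the Floyd-Warshall all-pairs shortest-path computation. For each intermediate vertex k = 0, 1, …, 2, update dist[i][j] ← min(dist[i][j], dist[i][k] + dist[k][j]). The final matrix gives, for each (i, j), the minimum total weight of any directed path from i to j (possibly empty when i = j).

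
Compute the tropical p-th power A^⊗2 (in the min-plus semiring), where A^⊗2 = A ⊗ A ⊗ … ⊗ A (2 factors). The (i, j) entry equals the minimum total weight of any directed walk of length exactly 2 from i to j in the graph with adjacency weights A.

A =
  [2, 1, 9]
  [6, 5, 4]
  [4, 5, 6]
A^⊗2 =
  [4, 3, 5]
  [8, 7, 9]
  [6, 5, 9]

Each entry (A^⊗2)_ij equals the minimum over all length-2 walks i = v_0 → v_1 → … → v_2 = j of Σ_t A[v_t][v_{t+1}]. For example, for (i, j) = (0, 2) we minimise over 3 possible intermediate vertex sequences; the minimum is 5, attained along the walk 0 → 1 → 2.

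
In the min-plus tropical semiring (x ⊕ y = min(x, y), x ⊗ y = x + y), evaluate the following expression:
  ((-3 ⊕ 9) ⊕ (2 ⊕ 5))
((-3 ⊕ 9) ⊕ (2 ⊕ 5)) = -3

Expand innermost to outermost. Recall ⊕ takes the minimum of its arguments and ⊗ takes their sum. Working out the expression ((-3 ⊕ 9) ⊕ (2 ⊕ 5)) gives -3.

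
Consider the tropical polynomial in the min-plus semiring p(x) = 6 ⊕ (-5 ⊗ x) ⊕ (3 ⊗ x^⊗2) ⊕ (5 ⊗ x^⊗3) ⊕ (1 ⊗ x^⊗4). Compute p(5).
p(5) = 0

A tropical monomial a ⊗ x^⊗i evaluates to a + i · x. Evaluating each term at x = 5:
  Term 0 contributes 6 + 0 · 5 = 6
  Term 1 contributes -5 + 1 · 5 = 0
  Term 2 contributes 3 + 2 · 5 = 13
  Term 3 contributes 5 + 3 · 5 = 20
  Term 4 contributes 1 + 4 · 5 = 21
p(5) = ⊕ of these = min[6, 0, 13, 20, 21] = 0.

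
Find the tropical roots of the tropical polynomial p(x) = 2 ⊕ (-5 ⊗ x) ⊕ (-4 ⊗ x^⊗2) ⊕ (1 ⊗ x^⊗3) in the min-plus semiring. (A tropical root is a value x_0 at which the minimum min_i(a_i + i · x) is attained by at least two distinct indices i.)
Roots: {-5, -1, 7}

Each tropical root is a break point of the lower envelope of the lines y = a_i + i · x (there are 4 lines, with slopes 0, 1, ..., 3). Only the lines that attain the minimum somewhere contribute to roots; other lines are dominated. Here the surviving (envelope) indices are i = 3, i = 2, i = 1, i = 0.
Intersections between consecutive envelope lines give the roots: for adjacent envelope indices i < j the intersection is x = (a_i − a_j) / (j − i). Reading off the sorted break points: {-5, -1, 7}.
Verification: at each break x_0, at least two indices attain the minimum of min_i(a_i + i · x_0).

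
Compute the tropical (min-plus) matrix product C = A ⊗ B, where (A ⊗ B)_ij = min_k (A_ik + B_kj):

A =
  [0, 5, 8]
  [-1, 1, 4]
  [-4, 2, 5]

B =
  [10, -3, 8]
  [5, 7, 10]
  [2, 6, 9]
A ⊗ B =
  [10, -3, 8]
  [6, -4, 7]
  [6, -7, 4]

Apply the min-plus product entry-by-entry:
  C[0][0] = min over k of (A[0][0] + B[0][0] = 0 + 10 = 10, A[0][1] + B[1][0] = 5 + 5 = 10, A[0][2] + B[2][0] = 8 + 2 = 10) = 10 (attained at k = 0)
  C[0][1] = min over k of (A[0][0] + B[0][1] = 0 + -3 = -3, A[0][1] + B[1][1] = 5 + 7 = 12, A[0][2] + B[2][1] = 8 + 6 = 14) = -3 (attained at k = 0)
  C[0][2] = min over k of (A[0][0] + B[0][2] = 0 + 8 = 8, A[0][1] + B[1][2] = 5 + 10 = 15, A[0][2] + B[2][2] = 8 + 9 = 17) = 8 (attained at k = 0)
  C[1][0] = min over k of (A[1][0] + B[0][0] = -1 + 10 = 9, A[1][1] + B[1][0] = 1 + 5 = 6, A[1][2] + B[2][0] = 4 + 2 = 6) = 6 (attained at k = 1)
  C[1][1] = min over k of (A[1][0] + B[0][1] = -1 + -3 = -4, A[1][1] + B[1][1] = 1 + 7 = 8, A[1][2] + B[2][1] = 4 + 6 = 10) = -4 (attained at k = 0)
  C[1][2] = min over k of (A[1][0] + B[0][2] = -1 + 8 = 7, A[1][1] + B[1][2] = 1 + 10 = 11, A[1][2] + B[2][2] = 4 + 9 = 13) = 7 (attained at k = 0)
  C[2][0] = min over k of (A[2][0] + B[0][0] = -4 + 10 = 6, A[2][1] + B[1][0] = 2 + 5 = 7, A[2][2] + B[2][0] = 5 + 2 = 7) = 6 (attained at k = 0)
  C[2][1] = min over k of (A[2][0] + B[0][1] = -4 + -3 = -7, A[2][1] + B[1][1] = 2 + 7 = 9, A[2][2] + B[2][1] = 5 + 6 = 11) = -7 (attained at k = 0)
  C[2][2] = min over k of (A[2][0] + B[0][2] = -4 + 8 = 4, A[2][1] + B[1][2] = 2 + 10 = 12, A[2][2] + B[2][2] = 5 + 9 = 14) = 4 (attained at k = 0)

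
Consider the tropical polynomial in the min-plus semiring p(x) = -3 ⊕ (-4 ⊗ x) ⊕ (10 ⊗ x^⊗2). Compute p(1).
p(1) = -3

A tropical monomial a ⊗ x^⊗i evaluates to a + i · x. Evaluating each term at x = 1:
  Term 0 contributes -3 + 0 · 1 = -3
  Term 1 contributes -4 + 1 · 1 = -3
  Term 2 contributes 10 + 2 · 1 = 12
p(1) = ⊕ of these = min[-3, -3, 12] = -3.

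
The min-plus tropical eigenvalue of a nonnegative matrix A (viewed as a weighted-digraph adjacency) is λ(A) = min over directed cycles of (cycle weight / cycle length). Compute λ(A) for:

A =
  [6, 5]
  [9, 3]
λ(A) = 3

Enumerate directed cycles and compute their means (weight / length). Sample:
  cycle 0 → 0: weight = 6, length = 1, mean = 6/1 ≈ 6.000
  cycle 1 → 1: weight = 3, length = 1, mean = 3/1 ≈ 3.000
  cycle 0 → 1 → 0: weight = 14, length = 2, mean = 14/2 ≈ 7.000
  cycle 1 → 0 → 1: weight = 14, length = 2, mean = 14/2 ≈ 7.000
Minimum mean = 3.000, attained e.g. along the cycle 1 → 1 with weight 3 and length 1. So λ(A) = 3/1 = 3.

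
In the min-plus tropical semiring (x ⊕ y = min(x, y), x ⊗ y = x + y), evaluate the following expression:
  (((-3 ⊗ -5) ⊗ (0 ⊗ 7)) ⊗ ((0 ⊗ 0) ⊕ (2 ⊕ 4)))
(((-3 ⊗ -5) ⊗ (0 ⊗ 7)) ⊗ ((0 ⊗ 0) ⊕ (2 ⊕ 4))) = -1

Expand innermost to outermost. Recall ⊕ takes the minimum of its arguments and ⊗ takes their sum. Working out the expression (((-3 ⊗ -5) ⊗ (0 ⊗ 7)) ⊗ ((0 ⊗ 0) ⊕ (2 ⊕ 4))) gives -1.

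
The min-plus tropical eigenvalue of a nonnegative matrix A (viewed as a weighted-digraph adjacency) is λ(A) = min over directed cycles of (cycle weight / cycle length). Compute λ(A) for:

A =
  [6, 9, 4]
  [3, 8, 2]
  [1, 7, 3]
λ(A) = 5/2

Enumerate directed cycles and compute their means (weight / length). Sample:
  cycle 0 → 0: weight = 6, length = 1, mean = 6/1 ≈ 6.000
  cycle 1 → 1: weight = 8, length = 1, mean = 8/1 ≈ 8.000
  cycle 2 → 2: weight = 3, length = 1, mean = 3/1 ≈ 3.000
  cycle 0 → 1 → 0: weight = 12, length = 2, mean = 12/2 ≈ 6.000
  cycle 0 → 2 → 0: weight = 5, length = 2, mean = 5/2 ≈ 2.500
  cycle 1 → 0 → 1: weight = 12, length = 2, mean = 12/2 ≈ 6.000
Minimum mean = 2.500, attained e.g. along the cycle 0 → 2 → 0 with weight 5 and length 2. So λ(A) = 5/2 = 5/2.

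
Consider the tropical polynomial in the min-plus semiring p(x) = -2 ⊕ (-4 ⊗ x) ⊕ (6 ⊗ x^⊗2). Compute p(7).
p(7) = -2

A tropical monomial a ⊗ x^⊗i evaluates to a + i · x. Evaluating each term at x = 7:
  Term 0 contributes -2 + 0 · 7 = -2
  Term 1 contributes -4 + 1 · 7 = 3
  Term 2 contributes 6 + 2 · 7 = 20
p(7) = ⊕ of these = min[-2, 3, 20] = -2.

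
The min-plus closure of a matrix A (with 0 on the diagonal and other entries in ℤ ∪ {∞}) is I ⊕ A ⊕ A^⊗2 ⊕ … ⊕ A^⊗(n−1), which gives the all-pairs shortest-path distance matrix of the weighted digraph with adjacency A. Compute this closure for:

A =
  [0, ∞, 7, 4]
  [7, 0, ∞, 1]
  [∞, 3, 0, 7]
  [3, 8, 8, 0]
Closure =
  [0, 10, 7, 4]
  [4, 0, 9, 1]
  [7, 3, 0, 4]
  [3, 8, 8, 0]

This is the Floyd-Warshall all-pairs shortest-path computation. For each intermediate vertex k = 0, 1, …, 3, update dist[i][j] ← min(dist[i][j], dist[i][k] + dist[k][j]). The final matrix gives, for each (i, j), the minimum total weight of any directed path from i to j (possibly empty when i = j).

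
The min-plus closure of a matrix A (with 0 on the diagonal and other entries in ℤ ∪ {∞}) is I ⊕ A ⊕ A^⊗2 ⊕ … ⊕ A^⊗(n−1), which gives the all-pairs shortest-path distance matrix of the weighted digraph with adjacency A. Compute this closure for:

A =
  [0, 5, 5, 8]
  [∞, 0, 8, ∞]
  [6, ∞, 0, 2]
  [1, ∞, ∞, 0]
Closure =
  [0, 5, 5, 7]
  [11, 0, 8, 10]
  [3, 8, 0, 2]
  [1, 6, 6, 0]

This is the Floyd-Warshall all-pairs shortest-path computation. For each intermediate vertex k = 0, 1, …, 3, update dist[i][j] ← min(dist[i][j], dist[i][k] + dist[k][j]). The final matrix gives, for each (i, j), the minimum total weight of any directed path from i to j (possibly empty when i = j).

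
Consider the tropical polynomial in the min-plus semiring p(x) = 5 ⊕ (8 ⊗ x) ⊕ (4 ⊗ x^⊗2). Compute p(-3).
p(-3) = -2

A tropical monomial a ⊗ x^⊗i evaluates to a + i · x. Evaluating each term at x = -3:
  Term 0 contributes 5 + 0 · -3 = 5
  Term 1 contributes 8 + 1 · -3 = 5
  Term 2 contributes 4 + 2 · -3 = -2
p(-3) = ⊕ of these = min[5, 5, -2] = -2.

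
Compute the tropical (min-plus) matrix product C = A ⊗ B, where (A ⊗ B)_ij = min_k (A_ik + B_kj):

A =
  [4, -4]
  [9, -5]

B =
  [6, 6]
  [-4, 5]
A ⊗ B =
  [-8, 1]
  [-9, 0]

Apply the min-plus product entry-by-entry:
  C[0][0] = min over k of (A[0][0] + B[0][0] = 4 + 6 = 10, A[0][1] + B[1][0] = -4 + -4 = -8) = -8 (attained at k = 1)
  C[0][1] = min over k of (A[0][0] + B[0][1] = 4 + 6 = 10, A[0][1] + B[1][1] = -4 + 5 = 1) = 1 (attained at k = 1)
  C[1][0] = min over k of (A[1][0] + B[0][0] = 9 + 6 = 15, A[1][1] + B[1][0] = -5 + -4 = -9) = -9 (attained at k = 1)
  C[1][1] = min over k of (A[1][0] + B[0][1] = 9 + 6 = 15, A[1][1] + B[1][1] = -5 + 5 = 0) = 0 (attained at k = 1)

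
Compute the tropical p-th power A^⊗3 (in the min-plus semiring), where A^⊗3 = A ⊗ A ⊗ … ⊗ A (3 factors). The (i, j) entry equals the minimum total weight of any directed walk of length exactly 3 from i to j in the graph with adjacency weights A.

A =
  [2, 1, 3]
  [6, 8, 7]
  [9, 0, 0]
A^⊗3 =
  [6, 3, 3]
  [10, 7, 7]
  [6, 0, 0]

Each entry (A^⊗3)_ij equals the minimum over all length-3 walks i = v_0 → v_1 → … → v_3 = j of Σ_t A[v_t][v_{t+1}]. For example, for (i, j) = (0, 2) we minimise over 9 possible intermediate vertex sequences; the minimum is 3, attained along the walk 0 → 2 → 2 → 2.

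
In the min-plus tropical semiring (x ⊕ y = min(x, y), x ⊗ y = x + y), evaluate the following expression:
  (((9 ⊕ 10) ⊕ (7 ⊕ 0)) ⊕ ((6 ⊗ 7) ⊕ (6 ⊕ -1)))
(((9 ⊕ 10) ⊕ (7 ⊕ 0)) ⊕ ((6 ⊗ 7) ⊕ (6 ⊕ -1))) = -1

Expand innermost to outermost. Recall ⊕ takes the minimum of its arguments and ⊗ takes their sum. Working out the expression (((9 ⊕ 10) ⊕ (7 ⊕ 0)) ⊕ ((6 ⊗ 7) ⊕ (6 ⊕ -1))) gives -1.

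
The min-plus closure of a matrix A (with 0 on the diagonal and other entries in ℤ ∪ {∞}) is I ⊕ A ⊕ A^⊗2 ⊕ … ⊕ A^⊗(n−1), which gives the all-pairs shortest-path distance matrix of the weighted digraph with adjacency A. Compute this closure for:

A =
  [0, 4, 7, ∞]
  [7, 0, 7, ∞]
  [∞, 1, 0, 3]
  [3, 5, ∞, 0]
Closure =
  [0, 4, 7, 10]
  [7, 0, 7, 10]
  [6, 1, 0, 3]
  [3, 5, 10, 0]

This is the Floyd-Warshall all-pairs shortest-path computation. For each intermediate vertex k = 0, 1, …, 3, update dist[i][j] ← min(dist[i][j], dist[i][k] + dist[k][j]). The final matrix gives, for each (i, j), the minimum total weight of any directed path from i to j (possibly empty when i = j).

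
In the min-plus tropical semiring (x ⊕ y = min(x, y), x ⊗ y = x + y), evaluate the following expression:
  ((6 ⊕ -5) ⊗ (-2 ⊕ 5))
((6 ⊕ -5) ⊗ (-2 ⊕ 5)) = -7

Expand innermost to outermost. Recall ⊕ takes the minimum of its arguments and ⊗ takes their sum. Working out the expression ((6 ⊕ -5) ⊗ (-2 ⊕ 5)) gives -7.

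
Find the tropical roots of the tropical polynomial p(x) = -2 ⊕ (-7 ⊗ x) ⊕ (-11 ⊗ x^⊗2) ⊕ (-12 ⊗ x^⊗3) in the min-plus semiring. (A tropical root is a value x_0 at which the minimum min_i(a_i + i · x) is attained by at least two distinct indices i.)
Roots: {1, 4, 5}

Each tropical root is a break point of the lower envelope of the lines y = a_i + i · x (there are 4 lines, with slopes 0, 1, ..., 3). Only the lines that attain the minimum somewhere contribute to roots; other lines are dominated. Here the surviving (envelope) indices are i = 3, i = 2, i = 1, i = 0.
Intersections between consecutive envelope lines give the roots: for adjacent envelope indices i < j the intersection is x = (a_i − a_j) / (j − i). Reading off the sorted break points: {1, 4, 5}.
Verification: at each break x_0, at least two indices attain the minimum of min_i(a_i + i · x_0).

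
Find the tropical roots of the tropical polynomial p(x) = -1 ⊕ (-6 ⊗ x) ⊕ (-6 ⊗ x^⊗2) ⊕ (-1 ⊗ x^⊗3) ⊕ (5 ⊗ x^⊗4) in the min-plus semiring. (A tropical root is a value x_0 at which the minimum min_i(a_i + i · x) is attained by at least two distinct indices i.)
Roots: {-6, -5, 0, 5}

Each tropical root is a break point of the lower envelope of the lines y = a_i + i · x (there are 5 lines, with slopes 0, 1, ..., 4). Only the lines that attain the minimum somewhere contribute to roots; other lines are dominated. Here the surviving (envelope) indices are i = 4, i = 3, i = 2, i = 1, i = 0.
Intersections between consecutive envelope lines give the roots: for adjacent envelope indices i < j the intersection is x = (a_i − a_j) / (j − i). Reading off the sorted break points: {-6, -5, 0, 5}.
Verification: at each break x_0, at least two indices attain the minimum of min_i(a_i + i · x_0).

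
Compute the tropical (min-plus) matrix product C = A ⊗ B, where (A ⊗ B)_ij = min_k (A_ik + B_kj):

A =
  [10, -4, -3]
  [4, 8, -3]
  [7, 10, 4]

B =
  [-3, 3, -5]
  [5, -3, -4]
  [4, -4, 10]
A ⊗ B =
  [1, -7, -8]
  [1, -7, -1]
  [4, 0, 2]

Apply the min-plus product entry-by-entry:
  C[0][0] = min over k of (A[0][0] + B[0][0] = 10 + -3 = 7, A[0][1] + B[1][0] = -4 + 5 = 1, A[0][2] + B[2][0] = -3 + 4 = 1) = 1 (attained at k = 1)
  C[0][1] = min over k of (A[0][0] + B[0][1] = 10 + 3 = 13, A[0][1] + B[1][1] = -4 + -3 = -7, A[0][2] + B[2][1] = -3 + -4 = -7) = -7 (attained at k = 1)
  C[0][2] = min over k of (A[0][0] + B[0][2] = 10 + -5 = 5, A[0][1] + B[1][2] = -4 + -4 = -8, A[0][2] + B[2][2] = -3 + 10 = 7) = -8 (attained at k = 1)
  C[1][0] = min over k of (A[1][0] + B[0][0] = 4 + -3 = 1, A[1][1] + B[1][0] = 8 + 5 = 13, A[1][2] + B[2][0] = -3 + 4 = 1) = 1 (attained at k = 0)
  C[1][1] = min over k of (A[1][0] + B[0][1] = 4 + 3 = 7, A[1][1] + B[1][1] = 8 + -3 = 5, A[1][2] + B[2][1] = -3 + -4 = -7) = -7 (attained at k = 2)
  C[1][2] = min over k of (A[1][0] + B[0][2] = 4 + -5 = -1, A[1][1] + B[1][2] = 8 + -4 = 4, A[1][2] + B[2][2] = -3 + 10 = 7) = -1 (attained at k = 0)
  C[2][0] = min over k of (A[2][0] + B[0][0] = 7 + -3 = 4, A[2][1] + B[1][0] = 10 + 5 = 15, A[2][2] + B[2][0] = 4 + 4 = 8) = 4 (attained at k = 0)
  C[2][1] = min over k of (A[2][0] + B[0][1] = 7 + 3 = 10, A[2][1] + B[1][1] = 10 + -3 = 7, A[2][2] + B[2][1] = 4 + -4 = 0) = 0 (attained at k = 2)
  C[2][2] = min over k of (A[2][0] + B[0][2] = 7 + -5 = 2, A[2][1] + B[1][2] = 10 + -4 = 6, A[2][2] + B[2][2] = 4 + 10 = 14) = 2 (attained at k = 0)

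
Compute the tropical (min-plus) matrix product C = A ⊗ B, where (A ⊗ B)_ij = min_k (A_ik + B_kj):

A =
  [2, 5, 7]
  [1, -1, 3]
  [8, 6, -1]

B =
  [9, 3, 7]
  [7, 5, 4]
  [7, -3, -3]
A ⊗ B =
  [11, 4, 4]
  [6, 0, 0]
  [6, -4, -4]

Apply the min-plus product entry-by-entry:
  C[0][0] = min over k of (A[0][0] + B[0][0] = 2 + 9 = 11, A[0][1] + B[1][0] = 5 + 7 = 12, A[0][2] + B[2][0] = 7 + 7 = 14) = 11 (attained at k = 0)
  C[0][1] = min over k of (A[0][0] + B[0][1] = 2 + 3 = 5, A[0][1] + B[1][1] = 5 + 5 = 10, A[0][2] + B[2][1] = 7 + -3 = 4) = 4 (attained at k = 2)
  C[0][2] = min over k of (A[0][0] + B[0][2] = 2 + 7 = 9, A[0][1] + B[1][2] = 5 + 4 = 9, A[0][2] + B[2][2] = 7 + -3 = 4) = 4 (attained at k = 2)
  C[1][0] = min over k of (A[1][0] + B[0][0] = 1 + 9 = 10, A[1][1] + B[1][0] = -1 + 7 = 6, A[1][2] + B[2][0] = 3 + 7 = 10) = 6 (attained at k = 1)
  C[1][1] = min over k of (A[1][0] + B[0][1] = 1 + 3 = 4, A[1][1] + B[1][1] = -1 + 5 = 4, A[1][2] + B[2][1] = 3 + -3 = 0) = 0 (attained at k = 2)
  C[1][2] = min over k of (A[1][0] + B[0][2] = 1 + 7 = 8, A[1][1] + B[1][2] = -1 + 4 = 3, A[1][2] + B[2][2] = 3 + -3 = 0) = 0 (attained at k = 2)
  C[2][0] = min over k of (A[2][0] + B[0][0] = 8 + 9 = 17, A[2][1] + B[1][0] = 6 + 7 = 13, A[2][2] + B[2][0] = -1 + 7 = 6) = 6 (attained at k = 2)
  C[2][1] = min over k of (A[2][0] + B[0][1] = 8 + 3 = 11, A[2][1] + B[1][1] = 6 + 5 = 11, A[2][2] + B[2][1] = -1 + -3 = -4) = -4 (attained at k = 2)
  C[2][2] = min over k of (A[2][0] + B[0][2] = 8 + 7 = 15, A[2][1] + B[1][2] = 6 + 4 = 10, A[2][2] + B[2][2] = -1 + -3 = -4) = -4 (attained at k = 2)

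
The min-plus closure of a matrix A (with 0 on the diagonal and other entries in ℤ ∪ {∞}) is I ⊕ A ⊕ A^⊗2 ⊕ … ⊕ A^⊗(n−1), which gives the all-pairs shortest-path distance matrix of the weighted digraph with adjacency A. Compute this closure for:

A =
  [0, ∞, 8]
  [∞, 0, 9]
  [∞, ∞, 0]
Closure =
  [0, ∞, 8]
  [∞, 0, 9]
  [∞, ∞, 0]

This is the Floyd-Warshall all-pairs shortest-path computation. For each intermediate vertex k = 0, 1, …, 2, update dist[i][j] ← min(dist[i][j], dist[i][k] + dist[k][j]). The final matrix gives, for each (i, j), the minimum total weight of any directed path from i to j (possibly empty when i = j).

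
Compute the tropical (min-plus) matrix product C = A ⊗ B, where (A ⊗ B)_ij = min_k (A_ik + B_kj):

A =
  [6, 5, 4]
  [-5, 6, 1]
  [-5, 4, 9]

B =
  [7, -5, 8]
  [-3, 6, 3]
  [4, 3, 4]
A ⊗ B =
  [2, 1, 8]
  [2, -10, 3]
  [1, -10, 3]

Apply the min-plus product entry-by-entry:
  C[0][0] = min over k of (A[0][0] + B[0][0] = 6 + 7 = 13, A[0][1] + B[1][0] = 5 + -3 = 2, A[0][2] + B[2][0] = 4 + 4 = 8) = 2 (attained at k = 1)
  C[0][1] = min over k of (A[0][0] + B[0][1] = 6 + -5 = 1, A[0][1] + B[1][1] = 5 + 6 = 11, A[0][2] + B[2][1] = 4 + 3 = 7) = 1 (attained at k = 0)
  C[0][2] = min over k of (A[0][0] + B[0][2] = 6 + 8 = 14, A[0][1] + B[1][2] = 5 + 3 = 8, A[0][2] + B[2][2] = 4 + 4 = 8) = 8 (attained at k = 1)
  C[1][0] = min over k of (A[1][0] + B[0][0] = -5 + 7 = 2, A[1][1] + B[1][0] = 6 + -3 = 3, A[1][2] + B[2][0] = 1 + 4 = 5) = 2 (attained at k = 0)
  C[1][1] = min over k of (A[1][0] + B[0][1] = -5 + -5 = -10, A[1][1] + B[1][1] = 6 + 6 = 12, A[1][2] + B[2][1] = 1 + 3 = 4) = -10 (attained at k = 0)
  C[1][2] = min over k of (A[1][0] + B[0][2] = -5 + 8 = 3, A[1][1] + B[1][2] = 6 + 3 = 9, A[1][2] + B[2][2] = 1 + 4 = 5) = 3 (attained at k = 0)
  C[2][0] = min over k of (A[2][0] + B[0][0] = -5 + 7 = 2, A[2][1] + B[1][0] = 4 + -3 = 1, A[2][2] + B[2][0] = 9 + 4 = 13) = 1 (attained at k = 1)
  C[2][1] = min over k of (A[2][0] + B[0][1] = -5 + -5 = -10, A[2][1] + B[1][1] = 4 + 6 = 10, A[2][2] + B[2][1] = 9 + 3 = 12) = -10 (attained at k = 0)
  C[2][2] = min over k of (A[2][0] + B[0][2] = -5 + 8 = 3, A[2][1] + B[1][2] = 4 + 3 = 7, A[2][2] + B[2][2] = 9 + 4 = 13) = 3 (attained at k = 0)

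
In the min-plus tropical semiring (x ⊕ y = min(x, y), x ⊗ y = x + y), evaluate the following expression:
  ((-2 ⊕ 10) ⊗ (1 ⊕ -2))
((-2 ⊕ 10) ⊗ (1 ⊕ -2)) = -4

Expand innermost to outermost. Recall ⊕ takes the minimum of its arguments and ⊗ takes their sum. Working out the expression ((-2 ⊕ 10) ⊗ (1 ⊕ -2)) gives -4.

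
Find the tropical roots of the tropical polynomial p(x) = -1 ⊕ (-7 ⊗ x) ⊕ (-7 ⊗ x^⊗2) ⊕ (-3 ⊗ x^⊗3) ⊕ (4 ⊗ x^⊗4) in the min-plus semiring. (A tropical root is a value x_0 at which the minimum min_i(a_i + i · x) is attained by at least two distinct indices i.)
Roots: {-7, -4, 0, 6}

Each tropical root is a break point of the lower envelope of the lines y = a_i + i · x (there are 5 lines, with slopes 0, 1, ..., 4). Only the lines that attain the minimum somewhere contribute to roots; other lines are dominated. Here the surviving (envelope) indices are i = 4, i = 3, i = 2, i = 1, i = 0.
Intersections between consecutive envelope lines give the roots: for adjacent envelope indices i < j the intersection is x = (a_i − a_j) / (j − i). Reading off the sorted break points: {-7, -4, 0, 6}.
Verification: at each break x_0, at least two indices attain the minimum of min_i(a_i + i · x_0).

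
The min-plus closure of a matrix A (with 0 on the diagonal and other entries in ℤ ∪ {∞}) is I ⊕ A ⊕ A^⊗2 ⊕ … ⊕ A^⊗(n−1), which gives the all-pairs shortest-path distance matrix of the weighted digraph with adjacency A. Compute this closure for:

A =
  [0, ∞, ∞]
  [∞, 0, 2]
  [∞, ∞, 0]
Closure =
  [0, ∞, ∞]
  [∞, 0, 2]
  [∞, ∞, 0]

This is the Floyd-Warshall all-pairs shortest-path computation. For each intermediate vertex k = 0, 1, …, 2, update dist[i][j] ← min(dist[i][j], dist[i][k] + dist[k][j]). The final matrix gives, for each (i, j), the minimum total weight of any directed path from i to j (possibly empty when i = j).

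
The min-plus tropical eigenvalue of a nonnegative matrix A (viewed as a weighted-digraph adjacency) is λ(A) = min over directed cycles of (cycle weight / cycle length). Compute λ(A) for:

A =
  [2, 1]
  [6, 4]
λ(A) = 2

Enumerate directed cycles and compute their means (weight / length). Sample:
  cycle 0 → 0: weight = 2, length = 1, mean = 2/1 ≈ 2.000
  cycle 1 → 1: weight = 4, length = 1, mean = 4/1 ≈ 4.000
  cycle 0 → 1 → 0: weight = 7, length = 2, mean = 7/2 ≈ 3.500
  cycle 1 → 0 → 1: weight = 7, length = 2, mean = 7/2 ≈ 3.500
Minimum mean = 2.000, attained e.g. along the cycle 0 → 0 with weight 2 and length 1. So λ(A) = 2/1 = 2.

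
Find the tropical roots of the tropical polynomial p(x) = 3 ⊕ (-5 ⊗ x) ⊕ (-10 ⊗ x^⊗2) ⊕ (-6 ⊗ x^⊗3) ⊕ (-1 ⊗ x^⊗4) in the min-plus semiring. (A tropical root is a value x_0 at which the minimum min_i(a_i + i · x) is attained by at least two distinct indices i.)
Roots: {-5, -4, 5, 8}

Each tropical root is a break point of the lower envelope of the lines y = a_i + i · x (there are 5 lines, with slopes 0, 1, ..., 4). Only the lines that attain the minimum somewhere contribute to roots; other lines are dominated. Here the surviving (envelope) indices are i = 4, i = 3, i = 2, i = 1, i = 0.
Intersections between consecutive envelope lines give the roots: for adjacent envelope indices i < j the intersection is x = (a_i − a_j) / (j − i). Reading off the sorted break points: {-5, -4, 5, 8}.
Verification: at each break x_0, at least two indices attain the minimum of min_i(a_i + i · x_0).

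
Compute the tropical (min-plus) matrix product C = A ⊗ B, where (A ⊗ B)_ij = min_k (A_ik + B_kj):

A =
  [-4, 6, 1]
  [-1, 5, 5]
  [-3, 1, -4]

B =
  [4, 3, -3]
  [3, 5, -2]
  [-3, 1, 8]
A ⊗ B =
  [-2, -1, -7]
  [2, 2, -4]
  [-7, -3, -6]

Apply the min-plus product entry-by-entry:
  C[0][0] = min over k of (A[0][0] + B[0][0] = -4 + 4 = 0, A[0][1] + B[1][0] = 6 + 3 = 9, A[0][2] + B[2][0] = 1 + -3 = -2) = -2 (attained at k = 2)
  C[0][1] = min over k of (A[0][0] + B[0][1] = -4 + 3 = -1, A[0][1] + B[1][1] = 6 + 5 = 11, A[0][2] + B[2][1] = 1 + 1 = 2) = -1 (attained at k = 0)
  C[0][2] = min over k of (A[0][0] + B[0][2] = -4 + -3 = -7, A[0][1] + B[1][2] = 6 + -2 = 4, A[0][2] + B[2][2] = 1 + 8 = 9) = -7 (attained at k = 0)
  C[1][0] = min over k of (A[1][0] + B[0][0] = -1 + 4 = 3, A[1][1] + B[1][0] = 5 + 3 = 8, A[1][2] + B[2][0] = 5 + -3 = 2) = 2 (attained at k = 2)
  C[1][1] = min over k of (A[1][0] + B[0][1] = -1 + 3 = 2, A[1][1] + B[1][1] = 5 + 5 = 10, A[1][2] + B[2][1] = 5 + 1 = 6) = 2 (attained at k = 0)
  C[1][2] = min over k of (A[1][0] + B[0][2] = -1 + -3 = -4, A[1][1] + B[1][2] = 5 + -2 = 3, A[1][2] + B[2][2] = 5 + 8 = 13) = -4 (attained at k = 0)
  C[2][0] = min over k of (A[2][0] + B[0][0] = -3 + 4 = 1, A[2][1] + B[1][0] = 1 + 3 = 4, A[2][2] + B[2][0] = -4 + -3 = -7) = -7 (attained at k = 2)
  C[2][1] = min over k of (A[2][0] + B[0][1] = -3 + 3 = 0, A[2][1] + B[1][1] = 1 + 5 = 6, A[2][2] + B[2][1] = -4 + 1 = -3) = -3 (attained at k = 2)
  C[2][2] = min over k of (A[2][0] + B[0][2] = -3 + -3 = -6, A[2][1] + B[1][2] = 1 + -2 = -1, A[2][2] + B[2][2] = -4 + 8 = 4) = -6 (attained at k = 0)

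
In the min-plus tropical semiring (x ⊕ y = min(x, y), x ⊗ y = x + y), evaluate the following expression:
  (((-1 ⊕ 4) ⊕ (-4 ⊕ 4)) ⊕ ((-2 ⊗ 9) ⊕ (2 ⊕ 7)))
(((-1 ⊕ 4) ⊕ (-4 ⊕ 4)) ⊕ ((-2 ⊗ 9) ⊕ (2 ⊕ 7))) = -4

Expand innermost to outermost. Recall ⊕ takes the minimum of its arguments and ⊗ takes their sum. Working out the expression (((-1 ⊕ 4) ⊕ (-4 ⊕ 4)) ⊕ ((-2 ⊗ 9) ⊕ (2 ⊕ 7))) gives -4.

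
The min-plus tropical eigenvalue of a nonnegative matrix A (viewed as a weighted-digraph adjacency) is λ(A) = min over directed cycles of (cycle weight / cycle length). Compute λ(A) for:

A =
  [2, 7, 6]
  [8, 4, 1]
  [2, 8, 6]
λ(A) = 2

Enumerate directed cycles and compute their means (weight / length). Sample:
  cycle 0 → 0: weight = 2, length = 1, mean = 2/1 ≈ 2.000
  cycle 1 → 1: weight = 4, length = 1, mean = 4/1 ≈ 4.000
  cycle 2 → 2: weight = 6, length = 1, mean = 6/1 ≈ 6.000
  cycle 0 → 1 → 0: weight = 15, length = 2, mean = 15/2 ≈ 7.500
  cycle 0 → 2 → 0: weight = 8, length = 2, mean = 8/2 ≈ 4.000
  cycle 1 → 0 → 1: weight = 15, length = 2, mean = 15/2 ≈ 7.500
Minimum mean = 2.000, attained e.g. along the cycle 0 → 0 with weight 2 and length 1. So λ(A) = 2/1 = 2.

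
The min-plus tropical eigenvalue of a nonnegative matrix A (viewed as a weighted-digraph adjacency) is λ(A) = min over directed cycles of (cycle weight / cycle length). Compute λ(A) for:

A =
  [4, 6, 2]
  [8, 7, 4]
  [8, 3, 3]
λ(A) = 3

Enumerate directed cycles and compute their means (weight / length). Sample:
  cycle 0 → 0: weight = 4, length = 1, mean = 4/1 ≈ 4.000
  cycle 1 → 1: weight = 7, length = 1, mean = 7/1 ≈ 7.000
  cycle 2 → 2: weight = 3, length = 1, mean = 3/1 ≈ 3.000
  cycle 0 → 1 → 0: weight = 14, length = 2, mean = 14/2 ≈ 7.000
  cycle 0 → 2 → 0: weight = 10, length = 2, mean = 10/2 ≈ 5.000
  cycle 1 → 0 → 1: weight = 14, length = 2, mean = 14/2 ≈ 7.000
Minimum mean = 3.000, attained e.g. along the cycle 2 → 2 with weight 3 and length 1. So λ(A) = 3/1 = 3.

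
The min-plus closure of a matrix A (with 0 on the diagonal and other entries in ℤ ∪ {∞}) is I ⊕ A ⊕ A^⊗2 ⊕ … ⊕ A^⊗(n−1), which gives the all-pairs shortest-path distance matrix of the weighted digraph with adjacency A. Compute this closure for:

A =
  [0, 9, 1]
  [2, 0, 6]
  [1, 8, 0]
Closure =
  [0, 9, 1]
  [2, 0, 3]
  [1, 8, 0]

This is the Floyd-Warshall all-pairs shortest-path computation. For each intermediate vertex k = 0, 1, …, 2, update dist[i][j] ← min(dist[i][j], dist[i][k] + dist[k][j]). The final matrix gives, for each (i, j), the minimum total weight of any directed path from i to j (possibly empty when i = j).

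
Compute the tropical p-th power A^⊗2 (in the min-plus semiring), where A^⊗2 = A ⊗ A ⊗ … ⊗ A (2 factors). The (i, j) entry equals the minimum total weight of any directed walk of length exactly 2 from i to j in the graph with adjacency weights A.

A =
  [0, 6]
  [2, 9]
A^⊗2 =
  [0, 6]
  [2, 8]

Each entry (A^⊗2)_ij equals the minimum over all length-2 walks i = v_0 → v_1 → … → v_2 = j of Σ_t A[v_t][v_{t+1}]. For example, for (i, j) = (0, 1) we minimise over 2 possible intermediate vertex sequences; the minimum is 6, attained along the walk 0 → 0 → 1.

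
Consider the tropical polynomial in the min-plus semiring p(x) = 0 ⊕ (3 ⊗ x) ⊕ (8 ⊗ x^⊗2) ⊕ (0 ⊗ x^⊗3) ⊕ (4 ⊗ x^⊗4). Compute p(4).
p(4) = 0

A tropical monomial a ⊗ x^⊗i evaluates to a + i · x. Evaluating each term at x = 4:
  Term 0 contributes 0 + 0 · 4 = 0
  Term 1 contributes 3 + 1 · 4 = 7
  Term 2 contributes 8 + 2 · 4 = 16
  Term 3 contributes 0 + 3 · 4 = 12
  Term 4 contributes 4 + 4 · 4 = 20
p(4) = ⊕ of these = min[0, 7, 16, 12, 20] = 0.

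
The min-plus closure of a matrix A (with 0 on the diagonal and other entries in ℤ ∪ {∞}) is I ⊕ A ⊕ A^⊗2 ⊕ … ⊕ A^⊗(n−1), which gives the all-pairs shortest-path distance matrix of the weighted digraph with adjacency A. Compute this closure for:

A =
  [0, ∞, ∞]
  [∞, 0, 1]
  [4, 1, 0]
Closure =
  [0, ∞, ∞]
  [5, 0, 1]
  [4, 1, 0]

This is the Floyd-Warshall all-pairs shortest-path computation. For each intermediate vertex k = 0, 1, …, 2, update dist[i][j] ← min(dist[i][j], dist[i][k] + dist[k][j]). The final matrix gives, for each (i, j), the minimum total weight of any directed path from i to j (possibly empty when i = j).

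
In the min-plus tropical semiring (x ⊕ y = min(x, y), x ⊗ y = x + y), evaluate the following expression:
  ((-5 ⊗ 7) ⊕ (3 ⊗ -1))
((-5 ⊗ 7) ⊕ (3 ⊗ -1)) = 2

Expand innermost to outermost. Recall ⊕ takes the minimum of its arguments and ⊗ takes their sum. Working out the expression ((-5 ⊗ 7) ⊕ (3 ⊗ -1)) gives 2.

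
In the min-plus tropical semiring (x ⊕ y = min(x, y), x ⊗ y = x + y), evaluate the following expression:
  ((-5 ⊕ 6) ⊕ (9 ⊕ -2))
((-5 ⊕ 6) ⊕ (9 ⊕ -2)) = -5

Expand innermost to outermost. Recall ⊕ takes the minimum of its arguments and ⊗ takes their sum. Working out the expression ((-5 ⊕ 6) ⊕ (9 ⊕ -2)) gives -5.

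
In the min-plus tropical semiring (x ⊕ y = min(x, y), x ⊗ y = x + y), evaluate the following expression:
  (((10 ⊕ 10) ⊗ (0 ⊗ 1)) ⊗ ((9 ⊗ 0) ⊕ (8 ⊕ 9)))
(((10 ⊕ 10) ⊗ (0 ⊗ 1)) ⊗ ((9 ⊗ 0) ⊕ (8 ⊕ 9))) = 19

Expand innermost to outermost. Recall ⊕ takes the minimum of its arguments and ⊗ takes their sum. Working out the expression (((10 ⊕ 10) ⊗ (0 ⊗ 1)) ⊗ ((9 ⊗ 0) ⊕ (8 ⊕ 9))) gives 19.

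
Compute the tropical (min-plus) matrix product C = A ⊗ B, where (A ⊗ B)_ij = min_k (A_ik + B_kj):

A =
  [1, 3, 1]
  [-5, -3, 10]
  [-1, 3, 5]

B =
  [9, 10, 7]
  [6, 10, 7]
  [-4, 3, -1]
A ⊗ B =
  [-3, 4, 0]
  [3, 5, 2]
  [1, 8, 4]

Apply the min-plus product entry-by-entry:
  C[0][0] = min over k of (A[0][0] + B[0][0] = 1 + 9 = 10, A[0][1] + B[1][0] = 3 + 6 = 9, A[0][2] + B[2][0] = 1 + -4 = -3) = -3 (attained at k = 2)
  C[0][1] = min over k of (A[0][0] + B[0][1] = 1 + 10 = 11, A[0][1] + B[1][1] = 3 + 10 = 13, A[0][2] + B[2][1] = 1 + 3 = 4) = 4 (attained at k = 2)
  C[0][2] = min over k of (A[0][0] + B[0][2] = 1 + 7 = 8, A[0][1] + B[1][2] = 3 + 7 = 10, A[0][2] + B[2][2] = 1 + -1 = 0) = 0 (attained at k = 2)
  C[1][0] = min over k of (A[1][0] + B[0][0] = -5 + 9 = 4, A[1][1] + B[1][0] = -3 + 6 = 3, A[1][2] + B[2][0] = 10 + -4 = 6) = 3 (attained at k = 1)
  C[1][1] = min over k of (A[1][0] + B[0][1] = -5 + 10 = 5, A[1][1] + B[1][1] = -3 + 10 = 7, A[1][2] + B[2][1] = 10 + 3 = 13) = 5 (attained at k = 0)
  C[1][2] = min over k of (A[1][0] + B[0][2] = -5 + 7 = 2, A[1][1] + B[1][2] = -3 + 7 = 4, A[1][2] + B[2][2] = 10 + -1 = 9) = 2 (attained at k = 0)
  C[2][0] = min over k of (A[2][0] + B[0][0] = -1 + 9 = 8, A[2][1] + B[1][0] = 3 + 6 = 9, A[2][2] + B[2][0] = 5 + -4 = 1) = 1 (attained at k = 2)
  C[2][1] = min over k of (A[2][0] + B[0][1] = -1 + 10 = 9, A[2][1] + B[1][1] = 3 + 10 = 13, A[2][2] + B[2][1] = 5 + 3 = 8) = 8 (attained at k = 2)
  C[2][2] = min over k of (A[2][0] + B[0][2] = -1 + 7 = 6, A[2][1] + B[1][2] = 3 + 7 = 10, A[2][2] + B[2][2] = 5 + -1 = 4) = 4 (attained at k = 2)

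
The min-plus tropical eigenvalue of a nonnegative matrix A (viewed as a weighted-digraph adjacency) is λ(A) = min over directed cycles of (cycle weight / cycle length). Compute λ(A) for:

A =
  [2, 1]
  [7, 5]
λ(A) = 2

Enumerate directed cycles and compute their means (weight / length). Sample:
  cycle 0 → 0: weight = 2, length = 1, mean = 2/1 ≈ 2.000
  cycle 1 → 1: weight = 5, length = 1, mean = 5/1 ≈ 5.000
  cycle 0 → 1 → 0: weight = 8, length = 2, mean = 8/2 ≈ 4.000
  cycle 1 → 0 → 1: weight = 8, length = 2, mean = 8/2 ≈ 4.000
Minimum mean = 2.000, attained e.g. along the cycle 0 → 0 with weight 2 and length 1. So λ(A) = 2/1 = 2.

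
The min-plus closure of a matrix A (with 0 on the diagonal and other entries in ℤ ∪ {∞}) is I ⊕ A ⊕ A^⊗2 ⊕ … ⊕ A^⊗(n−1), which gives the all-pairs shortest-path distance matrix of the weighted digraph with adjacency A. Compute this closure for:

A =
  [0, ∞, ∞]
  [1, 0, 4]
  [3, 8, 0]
Closure =
  [0, ∞, ∞]
  [1, 0, 4]
  [3, 8, 0]

This is the Floyd-Warshall all-pairs shortest-path computation. For each intermediate vertex k = 0, 1, …, 2, update dist[i][j] ← min(dist[i][j], dist[i][k] + dist[k][j]). The final matrix gives, for each (i, j), the minimum total weight of any directed path from i to j (possibly empty when i = j).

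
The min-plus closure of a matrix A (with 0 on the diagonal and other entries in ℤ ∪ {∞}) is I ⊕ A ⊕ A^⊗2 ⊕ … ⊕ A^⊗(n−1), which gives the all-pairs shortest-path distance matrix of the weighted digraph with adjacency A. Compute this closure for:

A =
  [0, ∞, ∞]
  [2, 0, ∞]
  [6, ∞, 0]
Closure =
  [0, ∞, ∞]
  [2, 0, ∞]
  [6, ∞, 0]

This is the Floyd-Warshall all-pairs shortest-path computation. For each intermediate vertex k = 0, 1, …, 2, update dist[i][j] ← min(dist[i][j], dist[i][k] + dist[k][j]). The final matrix gives, for each (i, j), the minimum total weight of any directed path from i to j (possibly empty when i = j).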